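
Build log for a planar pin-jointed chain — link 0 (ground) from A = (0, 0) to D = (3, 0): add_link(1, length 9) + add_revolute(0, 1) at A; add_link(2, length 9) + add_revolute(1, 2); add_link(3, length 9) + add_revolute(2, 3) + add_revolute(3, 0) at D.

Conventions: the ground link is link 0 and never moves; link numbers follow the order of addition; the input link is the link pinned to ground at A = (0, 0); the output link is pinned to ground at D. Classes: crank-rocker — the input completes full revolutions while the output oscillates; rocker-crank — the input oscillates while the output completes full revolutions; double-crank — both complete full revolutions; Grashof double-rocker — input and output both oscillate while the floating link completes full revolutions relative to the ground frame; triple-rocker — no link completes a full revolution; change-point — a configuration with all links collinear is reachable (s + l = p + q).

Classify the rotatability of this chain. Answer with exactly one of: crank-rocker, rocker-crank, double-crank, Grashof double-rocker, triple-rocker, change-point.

lengths: ground=3, input=9, coupler=9, output=9
sorted: s=3 (shortest), l=9 (longest), p+q=18
s + l = 12 vs p + q = 18
s + l < p + q (Grashof) with shortest = ground link → double-crank

double-crank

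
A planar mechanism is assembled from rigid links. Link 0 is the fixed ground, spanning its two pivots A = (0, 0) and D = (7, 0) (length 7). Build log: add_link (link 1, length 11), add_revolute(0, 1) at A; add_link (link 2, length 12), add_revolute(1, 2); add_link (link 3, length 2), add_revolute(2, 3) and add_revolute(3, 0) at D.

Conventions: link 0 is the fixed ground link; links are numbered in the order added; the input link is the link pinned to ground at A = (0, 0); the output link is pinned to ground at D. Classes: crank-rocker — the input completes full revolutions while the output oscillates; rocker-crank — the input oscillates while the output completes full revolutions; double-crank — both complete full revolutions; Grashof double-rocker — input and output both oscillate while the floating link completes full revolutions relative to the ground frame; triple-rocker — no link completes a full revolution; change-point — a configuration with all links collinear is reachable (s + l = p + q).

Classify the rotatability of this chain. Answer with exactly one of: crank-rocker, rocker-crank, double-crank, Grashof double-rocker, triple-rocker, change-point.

lengths: ground=7, input=11, coupler=12, output=2
sorted: s=2 (shortest), l=12 (longest), p+q=18
s + l = 14 vs p + q = 18
s + l < p + q (Grashof) with shortest = output link → rocker-crank

rocker-crank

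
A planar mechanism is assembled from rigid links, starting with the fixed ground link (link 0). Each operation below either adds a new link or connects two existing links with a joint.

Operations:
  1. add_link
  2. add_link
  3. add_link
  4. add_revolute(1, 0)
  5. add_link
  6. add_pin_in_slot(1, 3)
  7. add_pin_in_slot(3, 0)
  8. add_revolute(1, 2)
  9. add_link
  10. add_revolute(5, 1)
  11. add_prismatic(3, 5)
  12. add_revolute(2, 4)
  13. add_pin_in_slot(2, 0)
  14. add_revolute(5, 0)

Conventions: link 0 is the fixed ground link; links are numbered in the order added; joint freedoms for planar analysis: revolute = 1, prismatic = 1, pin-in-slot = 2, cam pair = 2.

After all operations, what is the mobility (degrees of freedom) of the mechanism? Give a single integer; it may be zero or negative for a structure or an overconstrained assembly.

link 0 = ground. State L|J1|J2 = 1|0|0
+link1  2|0|0
+link2  3|0|0
+link3  4|0|0
R(1,0) f=1→J1  4|1|0
+link4  5|1|0
PS(1,3) f=2→J2  5|1|1
PS(3,0) f=2→J2  5|1|2
R(1,2) f=1→J1  5|2|2
+link5  6|2|2
R(5,1) f=1→J1  6|3|2
P(3,5) f=1→J1  6|4|2
R(2,4) f=1→J1  6|5|2
PS(2,0) f=2→J2  6|5|3
R(5,0) f=1→J1  6|6|3
M = 3(6−1)−2·6−3 = 15−12−3 = 0

M = 0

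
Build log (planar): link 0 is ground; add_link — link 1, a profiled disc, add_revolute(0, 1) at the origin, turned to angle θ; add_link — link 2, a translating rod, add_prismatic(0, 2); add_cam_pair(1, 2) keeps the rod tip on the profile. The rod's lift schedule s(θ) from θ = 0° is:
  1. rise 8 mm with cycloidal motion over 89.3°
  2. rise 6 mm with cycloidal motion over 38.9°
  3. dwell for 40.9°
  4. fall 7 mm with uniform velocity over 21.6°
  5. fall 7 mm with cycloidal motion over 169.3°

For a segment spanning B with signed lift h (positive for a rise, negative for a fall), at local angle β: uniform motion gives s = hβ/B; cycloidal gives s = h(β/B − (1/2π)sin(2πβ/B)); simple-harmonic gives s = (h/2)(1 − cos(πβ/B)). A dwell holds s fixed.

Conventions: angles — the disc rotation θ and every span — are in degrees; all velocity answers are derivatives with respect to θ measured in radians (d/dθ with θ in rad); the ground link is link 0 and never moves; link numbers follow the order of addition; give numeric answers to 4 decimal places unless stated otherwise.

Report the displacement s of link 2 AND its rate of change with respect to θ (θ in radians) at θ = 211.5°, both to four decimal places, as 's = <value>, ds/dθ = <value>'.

seg 1 [0°–89.3°] cycloidal, h=8: full span → s += 8 → s = 8.0000
seg 2 [89.3°–128.2°] cycloidal, h=6: full span → s += 6 → s = 14.0000
seg 3 [128.2°–169.1°] dwell: s stays 14.0000
seg 4 [169.1°–190.7°] uniform, h=-7: full span → s += -7 → s = 7.0000
seg 5 [190.7°–360°] cycloidal, h=-7: θ=211.5° here. β=20.8, B=169.3. -7·(0.1229 − sin(2π·0.1229)/(2π)) = -0.0829 → s = 6.9171
velocity in seg [190.7°–360°] (cycloidal), θ in radians: β = 20.8° = 0.3630 rad, B = 169.3° = 2.9548 rad; ds/dθ = (h/B)(1 − cos(2πβ/B)) = ((-7)/2.9548)(1 − cos(2π·0.1229)) = -0.671478 mm/rad

s = 6.9171, ds/dθ = -0.6715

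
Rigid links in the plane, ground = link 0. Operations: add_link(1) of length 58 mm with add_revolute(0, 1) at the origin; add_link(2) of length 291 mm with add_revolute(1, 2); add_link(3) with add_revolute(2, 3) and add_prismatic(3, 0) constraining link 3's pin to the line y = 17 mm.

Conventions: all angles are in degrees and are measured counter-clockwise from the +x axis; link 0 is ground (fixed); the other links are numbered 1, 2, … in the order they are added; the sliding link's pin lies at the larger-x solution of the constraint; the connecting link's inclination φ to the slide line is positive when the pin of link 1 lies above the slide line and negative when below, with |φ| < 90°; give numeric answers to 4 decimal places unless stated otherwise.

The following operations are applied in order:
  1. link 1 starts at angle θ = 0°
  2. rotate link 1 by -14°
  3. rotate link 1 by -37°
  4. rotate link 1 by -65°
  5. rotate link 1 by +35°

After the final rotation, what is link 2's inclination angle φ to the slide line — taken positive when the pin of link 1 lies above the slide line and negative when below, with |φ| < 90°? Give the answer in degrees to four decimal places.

geometry: r = 58 mm, L = 291 mm, e = 17 mm; θ starts at 0°
rotate link 1 by -14°: θ ← 0° -14° = -14°
rotate link 1 by -37°: θ ← -14° -37° = -51°
rotate link 1 by -65°: θ ← -51° -65° = -116°
rotate link 1 by +35°: θ ← -116° +35° = -81°
h = r sin θ − e = -57.285924 − 17 = -74.285924
sin φ = h / L = -74.285924 / 291 = -0.25527809
φ = arcsin(-0.25527809) = -14.790064°

-14.7901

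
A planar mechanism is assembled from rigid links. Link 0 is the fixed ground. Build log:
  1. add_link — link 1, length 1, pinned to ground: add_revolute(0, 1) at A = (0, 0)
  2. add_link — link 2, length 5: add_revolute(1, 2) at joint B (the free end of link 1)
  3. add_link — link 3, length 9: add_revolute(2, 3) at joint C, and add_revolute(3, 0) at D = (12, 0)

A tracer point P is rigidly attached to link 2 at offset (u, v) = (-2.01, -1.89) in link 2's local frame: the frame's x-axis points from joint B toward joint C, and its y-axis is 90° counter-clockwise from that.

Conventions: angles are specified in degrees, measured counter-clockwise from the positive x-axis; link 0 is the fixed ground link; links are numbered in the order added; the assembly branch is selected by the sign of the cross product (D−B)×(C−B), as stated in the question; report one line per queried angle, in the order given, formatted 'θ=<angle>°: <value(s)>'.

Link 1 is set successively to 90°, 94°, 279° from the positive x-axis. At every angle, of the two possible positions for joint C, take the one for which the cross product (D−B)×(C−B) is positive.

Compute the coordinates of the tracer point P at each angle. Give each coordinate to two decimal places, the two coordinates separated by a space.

A=(0,0), D=(12.00,0)
θ=90°: B = A + 1.00·(cos90°, sin90°) = (0.0000, 1.0000)
θ=90°: |BD| = 12.0416
θ=90°: circle(B,5.00) ∩ circle(D,9.00): a=3.6955, h=3.3680
θ=90°:   candidates: C₊=(3.9625,4.0494) cross=40.556; C₋=(3.4031,-2.6632) cross=-40.556
θ=90°:   branch + wants cross > 0 → take C=(3.9625,4.0494) (cross=40.556)
θ=90°: ex = (C−B)/|BC| = (0.7925,0.6099); ey = (-0.6099,0.7925)
θ=90°: P = B + -2.01·ex + -1.89·ey = (-0.4402,-1.7237)
θ=94°: B = A + 1.00·(cos94°, sin94°) = (-0.0698, 0.9976)
θ=94°: |BD| = 12.1109
θ=94°: circle(B,5.00) ∩ circle(D,9.00): a=3.7435, h=3.3146
θ=94°:   candidates: C₊=(3.9340,3.9925) cross=40.142; C₋=(3.3880,-2.6141) cross=-40.142
θ=94°:   branch + wants cross > 0 → take C=(3.9340,3.9925) (cross=40.142)
θ=94°: ex = (C−B)/|BC| = (0.8008,0.5990); ey = (-0.5990,0.8008)
θ=94°: P = B + -2.01·ex + -1.89·ey = (-0.5472,-1.7198)
θ=279°: B = A + 1.00·(cos279°, sin279°) = (0.1564, -0.9877)
θ=279°: |BD| = 11.8847
θ=279°: circle(B,5.00) ∩ circle(D,9.00): a=3.5864, h=3.4840
θ=279°:   candidates: C₊=(3.4409,2.7823) cross=41.406; C₋=(4.0199,-4.1615) cross=-41.406
θ=279°:   branch + wants cross > 0 → take C=(3.4409,2.7823) (cross=41.406)
θ=279°: ex = (C−B)/|BC| = (0.6569,0.7540); ey = (-0.7540,0.6569)
θ=279°: P = B + -2.01·ex + -1.89·ey = (0.2611,-3.7447)

θ=90°: -0.44 -1.72
θ=94°: -0.55 -1.72
θ=279°: 0.26 -3.74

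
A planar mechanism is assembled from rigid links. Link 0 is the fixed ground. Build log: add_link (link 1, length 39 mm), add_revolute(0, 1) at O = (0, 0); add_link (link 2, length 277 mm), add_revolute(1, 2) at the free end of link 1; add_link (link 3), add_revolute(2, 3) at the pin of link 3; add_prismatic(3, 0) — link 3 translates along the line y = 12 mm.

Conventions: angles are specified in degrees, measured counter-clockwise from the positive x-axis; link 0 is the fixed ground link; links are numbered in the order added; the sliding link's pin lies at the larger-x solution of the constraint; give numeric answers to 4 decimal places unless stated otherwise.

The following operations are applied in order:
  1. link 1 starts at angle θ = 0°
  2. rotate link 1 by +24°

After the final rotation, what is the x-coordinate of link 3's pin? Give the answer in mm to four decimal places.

geometry: r = 39 mm, L = 277 mm, e = 12 mm; θ starts at 0°
rotate link 1 by +24°: θ ← 0° +24° = 24°
crank pin P = (r cos θ, r sin θ) = (35.628273, 15.862729)
h = r sin θ − e = 15.862729 − 12 = 3.862729
x = r cos θ + √(L² − h²) = 35.628273 + 276.973066 = 312.601339

312.6013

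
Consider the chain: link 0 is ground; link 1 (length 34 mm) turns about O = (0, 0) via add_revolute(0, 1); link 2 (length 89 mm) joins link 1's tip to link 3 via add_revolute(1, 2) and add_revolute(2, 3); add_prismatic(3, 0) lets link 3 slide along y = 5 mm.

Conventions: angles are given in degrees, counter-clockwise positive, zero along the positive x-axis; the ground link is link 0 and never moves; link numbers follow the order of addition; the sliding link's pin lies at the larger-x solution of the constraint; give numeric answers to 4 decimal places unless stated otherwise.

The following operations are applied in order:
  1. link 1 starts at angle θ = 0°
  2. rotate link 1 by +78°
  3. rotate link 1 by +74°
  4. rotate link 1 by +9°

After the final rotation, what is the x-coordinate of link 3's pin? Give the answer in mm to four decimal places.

geometry: r = 34 mm, L = 89 mm, e = 5 mm; θ starts at 0°
rotate link 1 by +78°: θ ← 0° +78° = 78°
rotate link 1 by +74°: θ ← 78° +74° = 152°
rotate link 1 by +9°: θ ← 152° +9° = 161°
crank pin P = (r cos θ, r sin θ) = (-32.147632, 11.069317)
h = r sin θ − e = 11.069317 − 5 = 6.069317
x = r cos θ + √(L² − h²) = -32.147632 + 88.792812 = 56.645180

56.6452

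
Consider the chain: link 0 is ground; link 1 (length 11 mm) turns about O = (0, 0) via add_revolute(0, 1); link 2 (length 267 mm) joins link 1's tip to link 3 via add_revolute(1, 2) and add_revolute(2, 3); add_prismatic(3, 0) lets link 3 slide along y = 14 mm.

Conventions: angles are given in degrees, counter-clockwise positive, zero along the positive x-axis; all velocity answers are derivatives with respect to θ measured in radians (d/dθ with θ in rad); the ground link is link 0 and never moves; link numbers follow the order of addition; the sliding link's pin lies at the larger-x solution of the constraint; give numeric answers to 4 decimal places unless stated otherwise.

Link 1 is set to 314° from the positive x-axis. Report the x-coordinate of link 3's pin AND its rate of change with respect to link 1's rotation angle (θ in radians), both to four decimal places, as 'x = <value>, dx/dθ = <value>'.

geometry: r = 11 mm, L = 267 mm, e = 14 mm
crank pin P = (r cos θ, r sin θ) = (7.641242, -7.912738)
h = r sin θ − e = -7.912738 − 14 = -21.912738
x = r cos θ + √(L² − h²) = 7.641242 + 266.099290 = 273.740532
dx/dθ = −r sin θ − h·r cos θ/√(L² − h²) (θ in radians; h = -21.912738) = 8.541979

x = 273.7405, dx/dθ = 8.5420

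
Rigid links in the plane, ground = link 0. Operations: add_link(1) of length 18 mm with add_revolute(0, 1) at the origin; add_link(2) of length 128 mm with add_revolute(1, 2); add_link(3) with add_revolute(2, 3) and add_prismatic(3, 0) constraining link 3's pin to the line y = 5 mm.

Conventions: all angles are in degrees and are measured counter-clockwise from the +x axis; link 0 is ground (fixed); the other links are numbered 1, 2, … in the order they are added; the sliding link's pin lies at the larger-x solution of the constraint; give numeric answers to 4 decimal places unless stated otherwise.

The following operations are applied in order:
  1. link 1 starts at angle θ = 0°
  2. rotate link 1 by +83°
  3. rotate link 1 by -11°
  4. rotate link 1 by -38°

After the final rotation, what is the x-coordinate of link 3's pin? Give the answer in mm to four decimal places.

geometry: r = 18 mm, L = 128 mm, e = 5 mm; θ starts at 0°
rotate link 1 by +83°: θ ← 0° +83° = 83°
rotate link 1 by -11°: θ ← 83° -11° = 72°
rotate link 1 by -38°: θ ← 72° -38° = 34°
crank pin P = (r cos θ, r sin θ) = (14.922676, 10.065472)
h = r sin θ − e = 10.065472 − 5 = 5.065472
x = r cos θ + √(L² − h²) = 14.922676 + 127.899730 = 142.822407

142.8224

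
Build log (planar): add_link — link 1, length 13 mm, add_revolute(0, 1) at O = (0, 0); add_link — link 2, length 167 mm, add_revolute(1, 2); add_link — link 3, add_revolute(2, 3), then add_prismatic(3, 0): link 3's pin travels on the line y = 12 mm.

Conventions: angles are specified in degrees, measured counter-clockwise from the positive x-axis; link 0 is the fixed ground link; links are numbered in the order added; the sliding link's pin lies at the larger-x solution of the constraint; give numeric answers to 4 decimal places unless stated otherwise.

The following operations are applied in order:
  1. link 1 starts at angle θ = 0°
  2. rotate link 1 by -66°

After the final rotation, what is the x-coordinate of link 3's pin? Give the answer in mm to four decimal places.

geometry: r = 13 mm, L = 167 mm, e = 12 mm; θ starts at 0°
rotate link 1 by -66°: θ ← 0° -66° = -66°
crank pin P = (r cos θ, r sin θ) = (5.287576, -11.876091)
h = r sin θ − e = -11.876091 − 12 = -23.876091
x = r cos θ + √(L² − h²) = 5.287576 + 165.284398 = 170.571975

170.5720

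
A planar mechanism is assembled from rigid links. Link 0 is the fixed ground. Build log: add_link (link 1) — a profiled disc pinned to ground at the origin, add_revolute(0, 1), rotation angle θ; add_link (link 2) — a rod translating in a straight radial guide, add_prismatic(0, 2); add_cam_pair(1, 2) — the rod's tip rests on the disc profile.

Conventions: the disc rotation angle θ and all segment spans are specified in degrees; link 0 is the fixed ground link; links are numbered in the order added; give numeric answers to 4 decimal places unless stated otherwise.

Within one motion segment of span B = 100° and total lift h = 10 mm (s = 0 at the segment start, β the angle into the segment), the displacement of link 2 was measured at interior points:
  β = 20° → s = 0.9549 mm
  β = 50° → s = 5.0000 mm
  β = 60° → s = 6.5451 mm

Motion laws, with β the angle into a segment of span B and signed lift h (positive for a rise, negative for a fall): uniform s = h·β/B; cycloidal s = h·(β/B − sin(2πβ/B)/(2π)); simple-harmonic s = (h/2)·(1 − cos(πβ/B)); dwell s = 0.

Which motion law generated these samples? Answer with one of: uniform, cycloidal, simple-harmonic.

candidates at β/B = r: uniform s = h·r (linear in β); cycloidal s = h·(r − sin(2πr)/(2π)); simple-harmonic s = (h/2)(1 − cos(πr))
β=20°: printed 0.9549 | uniform 2.0000, cycloidal 0.4863, simple-harmonic 0.9549
β=50°: printed 5.0000 | uniform 5.0000, cycloidal 5.0000, simple-harmonic 5.0000
β=60°: printed 6.5451 | uniform 6.0000, cycloidal 6.9355, simple-harmonic 6.5451
only one law matches every sample → simple-harmonic

simple-harmonic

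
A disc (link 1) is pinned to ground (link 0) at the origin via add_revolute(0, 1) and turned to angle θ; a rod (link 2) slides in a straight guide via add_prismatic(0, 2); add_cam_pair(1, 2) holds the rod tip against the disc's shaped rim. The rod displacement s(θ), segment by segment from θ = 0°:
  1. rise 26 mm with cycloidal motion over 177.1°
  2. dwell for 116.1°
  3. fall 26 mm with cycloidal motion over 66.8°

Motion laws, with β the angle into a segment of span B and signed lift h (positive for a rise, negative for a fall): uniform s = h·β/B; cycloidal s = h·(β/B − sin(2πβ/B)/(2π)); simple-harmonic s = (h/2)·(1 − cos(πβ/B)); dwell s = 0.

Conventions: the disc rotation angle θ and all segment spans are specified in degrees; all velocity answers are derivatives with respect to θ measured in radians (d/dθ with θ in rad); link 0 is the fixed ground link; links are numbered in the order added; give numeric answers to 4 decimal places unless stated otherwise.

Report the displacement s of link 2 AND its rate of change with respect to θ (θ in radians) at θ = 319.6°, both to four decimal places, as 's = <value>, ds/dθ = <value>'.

segment 1 (0° to 177.1°, cycloidal, h = 26) is passed completely: s = 0.0000 + (26) = 26.0000
segment 2 (177.1° to 293.2°, dwell): s unchanged at 26.0000
θ = 319.6° falls in segment 3 (293.2° to 360°, cycloidal, h = -26): β = 319.6 − 293.2 = 26.4°, B = 66.8°; Δs = -26·(0.3952 − sin(2π·0.3952)/(2π)) = -7.7435; s = 26.0000 − 7.7435 = 18.2565
velocity in seg [293.2°–360°] (cycloidal), θ in radians: β = 26.4° = 0.4608 rad, B = 66.8° = 1.1659 rad; ds/dθ = (h/B)(1 − cos(2πβ/B)) = ((-26)/1.1659)(1 − cos(2π·0.3952)) = -39.939787 mm/rad

s = 18.2565, ds/dθ = -39.9398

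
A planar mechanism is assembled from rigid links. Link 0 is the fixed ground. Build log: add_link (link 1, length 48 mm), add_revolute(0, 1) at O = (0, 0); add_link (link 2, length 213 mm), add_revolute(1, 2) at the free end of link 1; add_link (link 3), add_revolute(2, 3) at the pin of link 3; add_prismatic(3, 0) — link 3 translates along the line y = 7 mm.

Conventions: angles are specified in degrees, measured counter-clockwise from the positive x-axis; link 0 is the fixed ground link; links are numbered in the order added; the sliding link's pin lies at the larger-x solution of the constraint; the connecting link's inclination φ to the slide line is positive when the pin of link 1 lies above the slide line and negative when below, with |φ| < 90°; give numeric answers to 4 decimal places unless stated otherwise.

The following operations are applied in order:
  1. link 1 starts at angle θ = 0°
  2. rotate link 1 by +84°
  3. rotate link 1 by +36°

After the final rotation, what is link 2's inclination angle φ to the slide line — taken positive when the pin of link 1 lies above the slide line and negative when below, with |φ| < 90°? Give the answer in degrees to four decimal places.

geometry: r = 48 mm, L = 213 mm, e = 7 mm; θ starts at 0°
rotate link 1 by +84°: θ ← 0° +84° = 84°
rotate link 1 by +36°: θ ← 84° +36° = 120°
h = r sin θ − e = 41.569219 − 7 = 34.569219
sin φ = h / L = 34.569219 / 213 = 0.16229680
φ = arcsin(0.16229680) = 9.340236°

9.3402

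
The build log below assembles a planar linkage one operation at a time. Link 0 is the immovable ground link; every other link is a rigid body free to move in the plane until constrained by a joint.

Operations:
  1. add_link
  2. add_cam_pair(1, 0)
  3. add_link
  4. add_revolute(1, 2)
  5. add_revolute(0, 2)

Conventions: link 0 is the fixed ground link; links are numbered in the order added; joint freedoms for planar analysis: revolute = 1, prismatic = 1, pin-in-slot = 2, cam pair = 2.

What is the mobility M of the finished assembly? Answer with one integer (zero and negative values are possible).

L=1 J1=0 J2=0
add link → L=2 J1=0 J2=0
C@1,0 dof=2 J2 → L=2 J1=0 J2=1
add link → L=3 J1=0 J2=1
R@1,2 dof=1 J1 → L=3 J1=1 J2=1
R@0,2 dof=1 J1 → L=3 J1=2 J2=1
M=3(L−1)−2J1−J2=3·2−2·2−1=1

M = 1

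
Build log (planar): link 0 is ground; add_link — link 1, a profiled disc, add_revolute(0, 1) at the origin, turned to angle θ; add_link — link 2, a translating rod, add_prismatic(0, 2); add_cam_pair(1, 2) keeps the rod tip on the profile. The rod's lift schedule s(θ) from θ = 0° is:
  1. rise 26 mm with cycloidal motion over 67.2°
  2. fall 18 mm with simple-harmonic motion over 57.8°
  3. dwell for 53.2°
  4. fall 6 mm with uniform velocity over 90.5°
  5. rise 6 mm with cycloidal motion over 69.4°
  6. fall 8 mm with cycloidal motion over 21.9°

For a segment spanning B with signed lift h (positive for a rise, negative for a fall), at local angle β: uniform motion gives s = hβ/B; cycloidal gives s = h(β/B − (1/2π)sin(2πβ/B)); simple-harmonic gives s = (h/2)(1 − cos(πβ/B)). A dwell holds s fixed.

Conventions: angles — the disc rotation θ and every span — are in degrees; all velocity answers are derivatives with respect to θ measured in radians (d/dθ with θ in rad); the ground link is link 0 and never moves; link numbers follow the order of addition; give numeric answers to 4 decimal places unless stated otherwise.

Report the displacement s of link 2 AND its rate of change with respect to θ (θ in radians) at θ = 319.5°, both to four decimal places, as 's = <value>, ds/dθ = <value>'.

seg 1 [0°–67.2°] cycloidal, h=26: full span → s += 26 → s = 26.0000
seg 2 [67.2°–125°] simple-harmonic, h=-18: full span → s += -18 → s = 8.0000
seg 3 [125°–178.2°] dwell: s stays 8.0000
seg 4 [178.2°–268.7°] uniform, h=-6: full span → s += -6 → s = 2.0000
seg 5 [268.7°–338.1°] cycloidal, h=6: θ=319.5° here. β=50.8, B=69.4. 6·(0.7320 − sin(2π·0.7320)/(2π)) = 5.3408 → s = 7.3408
velocity in seg [268.7°–338.1°] (cycloidal), θ in radians: β = 50.8° = 0.8866 rad, B = 69.4° = 1.2113 rad; ds/dθ = (h/B)(1 − cos(2πβ/B)) = (6/1.2113)(1 − cos(2π·0.7320)) = 5.512919 mm/rad

s = 7.3408, ds/dθ = 5.5129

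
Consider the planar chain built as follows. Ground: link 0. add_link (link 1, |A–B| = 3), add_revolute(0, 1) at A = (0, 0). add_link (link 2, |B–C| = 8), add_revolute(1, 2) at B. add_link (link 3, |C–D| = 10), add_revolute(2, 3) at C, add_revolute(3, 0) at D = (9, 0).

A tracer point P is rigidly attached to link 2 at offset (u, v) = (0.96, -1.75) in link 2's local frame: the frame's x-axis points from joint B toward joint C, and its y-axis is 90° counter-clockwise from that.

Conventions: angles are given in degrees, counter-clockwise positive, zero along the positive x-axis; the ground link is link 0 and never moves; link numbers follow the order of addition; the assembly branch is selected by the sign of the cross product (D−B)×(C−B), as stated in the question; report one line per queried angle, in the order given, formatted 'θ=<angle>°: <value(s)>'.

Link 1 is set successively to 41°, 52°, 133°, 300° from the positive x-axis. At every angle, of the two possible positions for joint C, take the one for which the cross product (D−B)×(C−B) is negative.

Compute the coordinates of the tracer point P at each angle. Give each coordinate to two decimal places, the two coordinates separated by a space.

A=(0,0), D=(9.00,0)
θ=41°: B = A + 3.00·(cos41°, sin41°) = (2.2641, 1.9682)
θ=41°: |BD| = 7.0175
θ=41°: circle(B,8.00) ∩ circle(D,10.00): a=0.9438, h=7.9441
θ=41°:   candidates: C₊=(5.3981,9.3288) cross=55.748; C₋=(0.9419,-5.9218) cross=-55.748
θ=41°:   branch - wants cross < 0 → take C=(0.9419,-5.9218) (cross=-55.748)
θ=41°: ex = (C−B)/|BC| = (-0.1653,-0.9862); ey = (0.9862,-0.1653)
θ=41°: P = B + 0.96·ex + -1.75·ey = (0.3795,1.3106)
θ=52°: B = A + 3.00·(cos52°, sin52°) = (1.8470, 2.3640)
θ=52°: |BD| = 7.5335
θ=52°: circle(B,8.00) ∩ circle(D,10.00): a=1.3775, h=7.8805
θ=52°:   candidates: C₊=(5.6278,9.4143) cross=59.368; C₋=(0.6820,-5.5507) cross=-59.368
θ=52°:   branch - wants cross < 0 → take C=(0.6820,-5.5507) (cross=-59.368)
θ=52°: ex = (C−B)/|BC| = (-0.1456,-0.9893); ey = (0.9893,-0.1456)
θ=52°: P = B + 0.96·ex + -1.75·ey = (-0.0242,1.6691)
θ=133°: B = A + 3.00·(cos133°, sin133°) = (-2.0460, 2.1941)
θ=133°: |BD| = 11.2618
θ=133°: circle(B,8.00) ∩ circle(D,10.00): a=4.0326, h=6.9093
θ=133°:   candidates: C₊=(3.2554,8.1853) cross=77.811; C₋=(0.5632,-5.3685) cross=-77.811
θ=133°:   branch - wants cross < 0 → take C=(0.5632,-5.3685) (cross=-77.811)
θ=133°: ex = (C−B)/|BC| = (0.3262,-0.9453); ey = (0.9453,0.3262)
θ=133°: P = B + 0.96·ex + -1.75·ey = (-3.3872,0.7158)
θ=300°: B = A + 3.00·(cos300°, sin300°) = (1.5000, -2.5981)
θ=300°: |BD| = 7.9373
θ=300°: circle(B,8.00) ∩ circle(D,10.00): a=1.7008, h=7.8171
θ=300°:   candidates: C₊=(0.5484,5.3451) cross=62.046; C₋=(5.6659,-9.4278) cross=-62.046
θ=300°:   branch - wants cross < 0 → take C=(5.6659,-9.4278) (cross=-62.046)
θ=300°: ex = (C−B)/|BC| = (0.5207,-0.8537); ey = (0.8537,0.5207)
θ=300°: P = B + 0.96·ex + -1.75·ey = (0.5059,-4.3289)

θ=41°: 0.38 1.31
θ=52°: -0.02 1.67
θ=133°: -3.39 0.72
θ=300°: 0.51 -4.33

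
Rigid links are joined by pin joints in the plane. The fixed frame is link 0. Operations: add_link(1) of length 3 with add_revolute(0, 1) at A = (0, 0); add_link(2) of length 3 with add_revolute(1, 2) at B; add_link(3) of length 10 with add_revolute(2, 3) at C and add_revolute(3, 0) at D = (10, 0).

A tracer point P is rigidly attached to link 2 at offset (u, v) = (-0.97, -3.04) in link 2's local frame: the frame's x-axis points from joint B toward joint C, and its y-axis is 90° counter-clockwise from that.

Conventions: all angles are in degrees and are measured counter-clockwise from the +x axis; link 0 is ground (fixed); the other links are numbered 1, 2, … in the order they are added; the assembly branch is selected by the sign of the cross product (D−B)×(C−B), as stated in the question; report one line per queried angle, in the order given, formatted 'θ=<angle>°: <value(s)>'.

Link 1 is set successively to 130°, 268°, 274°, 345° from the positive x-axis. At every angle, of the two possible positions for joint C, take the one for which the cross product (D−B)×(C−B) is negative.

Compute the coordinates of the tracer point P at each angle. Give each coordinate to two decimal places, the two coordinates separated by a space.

A=(0,0), D=(10.00,0)
θ=130°: B = A + 3.00·(cos130°, sin130°) = (-1.9284, 2.2981)
θ=130°: |BD| = 12.1477
θ=130°: circle(B,3.00) ∩ circle(D,10.00): a=2.3283, h=1.8918
θ=130°:   candidates: C₊=(0.7158,3.7153) cross=22.981; C₋=(0.0000,0.0000) cross=-22.981
θ=130°:   branch - wants cross < 0 → take C=(0.0000,0.0000) (cross=-22.981)
θ=130°: ex = (C−B)/|BC| = (0.6428,-0.7660); ey = (0.7660,0.6428)
θ=130°: P = B + -0.97·ex + -3.04·ey = (-4.8806,1.0871)
θ=268°: B = A + 3.00·(cos268°, sin268°) = (-0.1047, -2.9982)
θ=268°: |BD| = 10.5401
θ=268°: circle(B,3.00) ∩ circle(D,10.00): a=0.9532, h=2.8445
θ=268°:   candidates: C₊=(-0.0000,0.0000) cross=29.982; C₋=(1.6183,-5.4541) cross=-29.982
θ=268°:   branch - wants cross < 0 → take C=(1.6183,-5.4541) (cross=-29.982)
θ=268°: ex = (C−B)/|BC| = (0.5743,-0.8186); ey = (0.8186,0.5743)
θ=268°: P = B + -0.97·ex + -3.04·ey = (-3.1504,-3.9501)
θ=274°: B = A + 3.00·(cos274°, sin274°) = (0.2093, -2.9927)
θ=274°: |BD| = 10.2379
θ=274°: circle(B,3.00) ∩ circle(D,10.00): a=0.6747, h=2.9232
θ=274°:   candidates: C₊=(0.0000,-0.0000) cross=29.927; C₋=(1.7090,-5.5909) cross=-29.927
θ=274°:   branch - wants cross < 0 → take C=(1.7090,-5.5909) (cross=-29.927)
θ=274°: ex = (C−B)/|BC| = (0.4999,-0.8661); ey = (0.8661,0.4999)
θ=274°: P = B + -0.97·ex + -3.04·ey = (-2.9085,-3.6723)
θ=345°: B = A + 3.00·(cos345°, sin345°) = (2.8978, -0.7765)
θ=345°: |BD| = 7.1445
θ=345°: circle(B,3.00) ∩ circle(D,10.00): a=-2.7962, h=1.0868
θ=345°:   candidates: C₊=(-0.0000,-0.0000) cross=7.765; C₋=(0.2362,-2.1607) cross=-7.765
θ=345°:   branch - wants cross < 0 → take C=(0.2362,-2.1607) (cross=-7.765)
θ=345°: ex = (C−B)/|BC| = (-0.8872,-0.4614); ey = (0.4614,-0.8872)
θ=345°: P = B + -0.97·ex + -3.04·ey = (2.3557,2.3682)

θ=130°: -4.88 1.09
θ=268°: -3.15 -3.95
θ=274°: -2.91 -3.67
θ=345°: 2.36 2.37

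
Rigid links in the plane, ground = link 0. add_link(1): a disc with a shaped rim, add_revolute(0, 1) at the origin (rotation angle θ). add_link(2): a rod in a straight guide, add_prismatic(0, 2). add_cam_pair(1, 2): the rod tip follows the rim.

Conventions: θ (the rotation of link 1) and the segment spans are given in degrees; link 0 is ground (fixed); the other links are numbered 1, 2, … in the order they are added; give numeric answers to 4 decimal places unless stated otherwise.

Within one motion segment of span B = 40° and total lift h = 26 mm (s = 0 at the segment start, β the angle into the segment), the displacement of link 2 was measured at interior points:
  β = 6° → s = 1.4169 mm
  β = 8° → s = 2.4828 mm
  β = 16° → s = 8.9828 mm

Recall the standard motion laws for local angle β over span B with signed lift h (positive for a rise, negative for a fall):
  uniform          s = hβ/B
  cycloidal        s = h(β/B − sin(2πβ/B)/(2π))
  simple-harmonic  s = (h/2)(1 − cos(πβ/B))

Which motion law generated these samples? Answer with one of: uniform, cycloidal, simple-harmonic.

candidates at β/B = r: uniform s = h·r (linear in β); cycloidal s = h·(r − sin(2πr)/(2π)); simple-harmonic s = (h/2)(1 − cos(πr))
β=6°: printed 1.4169 | uniform 3.9000, cycloidal 0.5523, simple-harmonic 1.4169
β=8°: printed 2.4828 | uniform 5.2000, cycloidal 1.2645, simple-harmonic 2.4828
β=16°: printed 8.9828 | uniform 10.4000, cycloidal 7.9677, simple-harmonic 8.9828
only one law matches every sample → simple-harmonic

simple-harmonic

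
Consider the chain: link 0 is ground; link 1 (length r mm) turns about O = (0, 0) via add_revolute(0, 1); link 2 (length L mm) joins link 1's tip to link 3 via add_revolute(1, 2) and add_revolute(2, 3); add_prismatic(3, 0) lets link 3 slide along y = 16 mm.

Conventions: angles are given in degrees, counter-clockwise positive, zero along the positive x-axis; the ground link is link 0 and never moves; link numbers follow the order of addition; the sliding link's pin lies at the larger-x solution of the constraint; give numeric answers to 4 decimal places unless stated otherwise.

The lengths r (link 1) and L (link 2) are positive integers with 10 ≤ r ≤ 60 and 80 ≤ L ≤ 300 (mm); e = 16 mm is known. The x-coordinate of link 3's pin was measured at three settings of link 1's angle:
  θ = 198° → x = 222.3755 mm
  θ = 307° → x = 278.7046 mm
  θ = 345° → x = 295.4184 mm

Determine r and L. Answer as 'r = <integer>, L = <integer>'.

constraint per measurement: (x − r cos θ)² + (r sin θ − e)² = L²
subtracting the θ₁ and θ₂ equations cancels the r² and L² terms:
r = (x₁² − x₂²) / (2[(x₁cos θ₁ + e sin θ₁) − (x₂cos θ₂ + e sin θ₂)]) = 38.0000 → r = 38
L² = (x₁ − r cos θ₁)² + (r sin θ₁ − e)² = 67599.9945 → L = 260.0000 → L = 260
check at θ₃=345°: x = 295.4184 (printed 295.4184) ✓

r = 38, L = 260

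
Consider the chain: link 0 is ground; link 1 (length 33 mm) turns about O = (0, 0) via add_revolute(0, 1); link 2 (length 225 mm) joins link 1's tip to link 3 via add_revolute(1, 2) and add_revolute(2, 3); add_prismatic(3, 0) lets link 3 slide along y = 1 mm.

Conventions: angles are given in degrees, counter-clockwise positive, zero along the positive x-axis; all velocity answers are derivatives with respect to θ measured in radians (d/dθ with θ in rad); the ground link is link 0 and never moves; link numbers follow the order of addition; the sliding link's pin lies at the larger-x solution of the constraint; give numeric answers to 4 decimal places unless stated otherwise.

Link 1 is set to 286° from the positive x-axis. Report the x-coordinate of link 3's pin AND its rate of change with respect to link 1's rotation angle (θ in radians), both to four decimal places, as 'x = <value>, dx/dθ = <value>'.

geometry: r = 33 mm, L = 225 mm, e = 1 mm
crank pin P = (r cos θ, r sin θ) = (9.096033, -31.721636)
h = r sin θ − e = -31.721636 − 1 = -32.721636
x = r cos θ + √(L² − h²) = 9.096033 + 222.607939 = 231.703972
dx/dθ = −r sin θ − h·r cos θ/√(L² − h²) (θ in radians; h = -32.721636) = 33.058682

x = 231.7040, dx/dθ = 33.0587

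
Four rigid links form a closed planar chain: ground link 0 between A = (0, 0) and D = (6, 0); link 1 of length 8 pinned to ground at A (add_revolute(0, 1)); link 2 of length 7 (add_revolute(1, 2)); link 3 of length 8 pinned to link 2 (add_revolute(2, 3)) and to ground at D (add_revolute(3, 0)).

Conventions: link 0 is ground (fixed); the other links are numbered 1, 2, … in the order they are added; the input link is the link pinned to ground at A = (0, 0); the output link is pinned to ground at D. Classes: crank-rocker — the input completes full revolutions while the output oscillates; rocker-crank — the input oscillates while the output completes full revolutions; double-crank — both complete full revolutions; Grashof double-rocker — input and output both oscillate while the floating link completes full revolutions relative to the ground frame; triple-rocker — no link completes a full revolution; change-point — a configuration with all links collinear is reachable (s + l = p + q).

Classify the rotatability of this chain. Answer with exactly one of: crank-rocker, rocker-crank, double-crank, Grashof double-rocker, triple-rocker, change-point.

lengths: ground=6, input=8, coupler=7, output=8
sorted: s=6 (shortest), l=8 (longest), p+q=15
s + l = 14 vs p + q = 15
s + l < p + q (Grashof) with shortest = ground link → double-crank

double-crank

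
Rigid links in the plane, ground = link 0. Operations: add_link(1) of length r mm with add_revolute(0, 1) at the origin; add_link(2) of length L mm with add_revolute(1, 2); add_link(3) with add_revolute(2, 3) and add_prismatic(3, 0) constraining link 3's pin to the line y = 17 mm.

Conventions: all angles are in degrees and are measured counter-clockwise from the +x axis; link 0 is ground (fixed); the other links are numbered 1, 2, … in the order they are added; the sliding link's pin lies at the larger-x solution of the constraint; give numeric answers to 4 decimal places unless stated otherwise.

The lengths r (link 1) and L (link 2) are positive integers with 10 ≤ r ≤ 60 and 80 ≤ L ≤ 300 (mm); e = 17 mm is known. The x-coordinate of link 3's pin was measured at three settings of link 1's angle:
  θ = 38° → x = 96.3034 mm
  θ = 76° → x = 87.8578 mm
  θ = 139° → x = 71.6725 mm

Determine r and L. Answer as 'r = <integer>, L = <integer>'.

constraint per measurement: (x − r cos θ)² + (r sin θ − e)² = L²
subtracting the θ₁ and θ₂ equations cancels the r² and L² terms:
r = (x₁² − x₂²) / (2[(x₁cos θ₁ + e sin θ₁) − (x₂cos θ₂ + e sin θ₂)]) = 16.0000 → r = 16
L² = (x₁ − r cos θ₁)² + (r sin θ₁ − e)² = 7056.0053 → L = 84.0000 → L = 84
check at θ₃=139°: x = 71.6725 (printed 71.6725) ✓

r = 16, L = 84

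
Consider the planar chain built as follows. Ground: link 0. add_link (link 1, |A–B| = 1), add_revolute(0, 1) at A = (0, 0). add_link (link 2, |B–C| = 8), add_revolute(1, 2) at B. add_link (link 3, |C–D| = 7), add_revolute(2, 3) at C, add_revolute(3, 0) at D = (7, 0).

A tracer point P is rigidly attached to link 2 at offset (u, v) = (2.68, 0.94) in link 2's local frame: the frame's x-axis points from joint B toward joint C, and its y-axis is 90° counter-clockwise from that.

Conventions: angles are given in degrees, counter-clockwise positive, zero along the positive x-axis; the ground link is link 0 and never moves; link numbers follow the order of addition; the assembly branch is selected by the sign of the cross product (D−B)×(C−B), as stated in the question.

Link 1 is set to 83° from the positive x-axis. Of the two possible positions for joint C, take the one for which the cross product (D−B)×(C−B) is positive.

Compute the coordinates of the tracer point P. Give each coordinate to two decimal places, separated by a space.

A=(0,0), D=(7.00,0)
B = A + 1.00·(cos83°, sin83°) = (0.1219, 0.9925)
|BD| = 6.9494
circle(B,8.00) ∩ circle(D,7.00): a=4.5539, h=6.5774
  candidates: C₊=(5.5685,6.8521) cross=45.709; C₋=(3.6897,-6.1678) cross=-45.709
  branch + wants cross > 0 → take C=(5.5685,6.8521) (cross=45.709)
ex = (C−B)/|BC| = (0.6808,0.7324); ey = (-0.7324,0.6808)
P = B + 2.68·ex + 0.94·ey = (1.2580,3.5955)

1.26 3.60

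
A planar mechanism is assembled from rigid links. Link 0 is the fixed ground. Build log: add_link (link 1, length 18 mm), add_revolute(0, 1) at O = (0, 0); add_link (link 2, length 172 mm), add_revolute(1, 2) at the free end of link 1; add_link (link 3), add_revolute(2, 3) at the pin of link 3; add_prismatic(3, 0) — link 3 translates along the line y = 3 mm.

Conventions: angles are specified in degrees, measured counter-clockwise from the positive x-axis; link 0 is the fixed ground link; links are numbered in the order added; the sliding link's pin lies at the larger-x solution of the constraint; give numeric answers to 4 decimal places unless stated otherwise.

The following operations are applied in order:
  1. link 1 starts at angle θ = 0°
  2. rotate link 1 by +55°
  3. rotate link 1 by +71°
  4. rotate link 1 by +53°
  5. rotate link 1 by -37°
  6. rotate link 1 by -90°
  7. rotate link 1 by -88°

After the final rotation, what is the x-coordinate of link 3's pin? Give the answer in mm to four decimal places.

geometry: r = 18 mm, L = 172 mm, e = 3 mm; θ starts at 0°
rotate link 1 by +55°: θ ← 0° +55° = 55°
rotate link 1 by +71°: θ ← 55° +71° = 126°
rotate link 1 by +53°: θ ← 126° +53° = 179°
rotate link 1 by -37°: θ ← 179° -37° = 142°
rotate link 1 by -90°: θ ← 142° -90° = 52°
rotate link 1 by -88°: θ ← 52° -88° = -36°
crank pin P = (r cos θ, r sin θ) = (14.562306, -10.580135)
h = r sin θ − e = -10.580135 − 3 = -13.580135
x = r cos θ + √(L² − h²) = 14.562306 + 171.463057 = 186.025363

186.0254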